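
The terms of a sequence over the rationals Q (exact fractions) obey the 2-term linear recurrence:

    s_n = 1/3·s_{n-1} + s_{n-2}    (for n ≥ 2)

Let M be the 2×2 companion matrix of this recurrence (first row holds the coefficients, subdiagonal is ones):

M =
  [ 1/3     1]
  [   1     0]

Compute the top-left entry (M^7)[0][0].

3781/2187

(M^7)[0][0] is the top entry after applying M 7 times to the unit state (1, 0). Equivalently it is h_{8} for the auxiliary sequence (h_n) obeying the same recurrence with h_1 = 1 and h_i = 0 for 0 ≤ i < 1:
h_2 = 1/3·1 + 1·0 = 1/3
h_3 = 1/3·1/3 + 1·1 = 10/9
h_4 = 1/3·10/9 + 1·1/3 = 19/27
h_5 = 1/3·19/27 + 1·10/9 = 109/81
h_6 = 1/3·109/81 + 1·19/27 = 280/243
h_7 = 1/3·280/243 + 1·109/81 = 1261/729
h_8 = 1/3·1261/729 + 1·280/243 = 3781/2187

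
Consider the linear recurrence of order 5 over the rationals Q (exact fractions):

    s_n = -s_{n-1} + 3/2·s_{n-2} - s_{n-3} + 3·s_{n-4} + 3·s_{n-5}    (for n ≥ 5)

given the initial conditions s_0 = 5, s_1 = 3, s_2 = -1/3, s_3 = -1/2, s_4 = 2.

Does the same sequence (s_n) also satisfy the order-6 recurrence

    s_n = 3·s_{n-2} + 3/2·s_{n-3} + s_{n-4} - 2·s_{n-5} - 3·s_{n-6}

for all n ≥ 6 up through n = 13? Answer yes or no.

no

Terms s_0..s_13: 5, 3, -1/3, -1/2, 2, 259/12, -121/12, 911/24, -421/6, 3327/16, -15199/48, 25035/32, -12495/8, 665347/192
n=6: candidate gives -193/12, actual s_6 = -121/12 ✗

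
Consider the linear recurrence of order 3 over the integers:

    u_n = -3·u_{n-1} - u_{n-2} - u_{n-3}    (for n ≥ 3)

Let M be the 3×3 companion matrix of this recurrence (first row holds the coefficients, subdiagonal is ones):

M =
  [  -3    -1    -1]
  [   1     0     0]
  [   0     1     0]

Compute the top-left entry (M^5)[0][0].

(M^5)[0][0] is the top entry after applying M 5 times to the unit state (1, 0, 0). Equivalently it is h_{7} for the auxiliary sequence (h_n) obeying the same recurrence with h_2 = 1 and h_i = 0 for 0 ≤ i < 2:
h_3 = -3·1 + -1·0 + -1·0 = -3
h_4 = -3·-3 + -1·1 + -1·0 = 8
h_5 = -3·8 + -1·-3 + -1·1 = -22
h_6 = -3·-22 + -1·8 + -1·-3 = 61
h_7 = -3·61 + -1·-22 + -1·8 = -169

-169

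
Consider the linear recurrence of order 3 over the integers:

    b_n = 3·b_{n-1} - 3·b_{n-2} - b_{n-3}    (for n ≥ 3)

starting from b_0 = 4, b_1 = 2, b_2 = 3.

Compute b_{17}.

-126198

b_3 = 3·3 + -3·2 + -1·4 = -1
b_4 = 3·-1 + -3·3 + -1·2 = -14
b_5 = 3·-14 + -3·-1 + -1·3 = -42
b_6 = 3·-42 + -3·-14 + -1·-1 = -83
b_7 = 3·-83 + -3·-42 + -1·-14 = -109
b_8 = 3·-109 + -3·-83 + -1·-42 = -36
b_9 = 3·-36 + -3·-109 + -1·-83 = 302
b_10 = 3·302 + -3·-36 + -1·-109 = 1123
b_11 = 3·1123 + -3·302 + -1·-36 = 2499
b_12 = 3·2499 + -3·1123 + -1·302 = 3826
b_13 = 3·3826 + -3·2499 + -1·1123 = 2858
b_14 = 3·2858 + -3·3826 + -1·2499 = -5403
b_15 = 3·-5403 + -3·2858 + -1·3826 = -28609
b_16 = 3·-28609 + -3·-5403 + -1·2858 = -72476
b_17 = 3·-72476 + -3·-28609 + -1·-5403 = -126198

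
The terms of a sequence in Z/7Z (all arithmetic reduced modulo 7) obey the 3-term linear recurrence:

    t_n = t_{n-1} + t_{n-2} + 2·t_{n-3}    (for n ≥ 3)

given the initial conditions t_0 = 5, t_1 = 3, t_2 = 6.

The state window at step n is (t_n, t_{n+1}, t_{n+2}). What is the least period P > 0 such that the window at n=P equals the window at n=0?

3

n=0: window = (5, 3, 6)
n=1: window = (3, 6, 5)
n=2: window = (6, 5, 3)
n=3: window = (5, 3, 6)
window at n=3 equals window at n=0 → period = 3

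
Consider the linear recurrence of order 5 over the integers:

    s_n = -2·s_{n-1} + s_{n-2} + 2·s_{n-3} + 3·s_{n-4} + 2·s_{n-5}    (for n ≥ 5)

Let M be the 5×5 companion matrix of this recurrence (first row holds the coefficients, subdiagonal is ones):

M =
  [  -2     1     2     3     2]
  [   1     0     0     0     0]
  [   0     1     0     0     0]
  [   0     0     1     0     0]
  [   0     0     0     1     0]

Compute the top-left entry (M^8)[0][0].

(M^8)[0][0] is the top entry after applying M 8 times to the unit state (1, 0, 0, 0, 0). Equivalently it is h_{12} for the auxiliary sequence (h_n) obeying the same recurrence with h_4 = 1 and h_i = 0 for 0 ≤ i < 4:
h_5 = -2·1 + 1·0 + 2·0 + 3·0 + 2·0 = -2
h_6 = -2·-2 + 1·1 + 2·0 + 3·0 + 2·0 = 5
h_7 = -2·5 + 1·-2 + 2·1 + 3·0 + 2·0 = -10
h_8 = -2·-10 + 1·5 + 2·-2 + 3·1 + 2·0 = 24
h_9 = -2·24 + 1·-10 + 2·5 + 3·-2 + 2·1 = -52
h_10 = -2·-52 + 1·24 + 2·-10 + 3·5 + 2·-2 = 119
h_11 = -2·119 + 1·-52 + 2·24 + 3·-10 + 2·5 = -262
h_12 = -2·-262 + 1·119 + 2·-52 + 3·24 + 2·-10 = 591

591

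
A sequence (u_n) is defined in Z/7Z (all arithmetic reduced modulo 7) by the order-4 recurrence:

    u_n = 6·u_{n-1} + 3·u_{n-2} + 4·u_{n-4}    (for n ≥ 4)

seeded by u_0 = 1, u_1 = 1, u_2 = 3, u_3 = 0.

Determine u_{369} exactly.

6

u_4 = 6·0 + 3·3 + 0·1 + 4·1 = 6
u_5 = 6·6 + 3·0 + 0·3 + 4·1 = 5
u_6 = 6·5 + 3·6 + 0·0 + 4·3 = 4
u_7 = 6·4 + 3·5 + 0·6 + 4·0 = 4
u_8 = 6·4 + 3·4 + 0·5 + 4·6 = 4
u_9 = 6·4 + 3·4 + 0·4 + 4·5 = 0
u_10 = 6·0 + 3·4 + 0·4 + 4·4 = 0
u_11 = 6·0 + 3·0 + 0·4 + 4·4 = 2
u_12 = 6·2 + 3·0 + 0·0 + 4·4 = 0
u_13 = 6·0 + 3·2 + 0·0 + 4·0 = 6
u_14 = 6·6 + 3·0 + 0·2 + 4·0 = 1
u_15 = 6·1 + 3·6 + 0·0 + 4·2 = 4
u_16 = 6·4 + 3·1 + 0·6 + 4·0 = 6
u_17 = 6·6 + 3·4 + 0·1 + 4·6 = 2
u_18 = 6·2 + 3·6 + 0·4 + 4·1 = 6
u_19 = 6·6 + 3·2 + 0·6 + 4·4 = 2
u_20 = 6·2 + 3·6 + 0·2 + 4·6 = 5
u_21 = 6·5 + 3·2 + 0·6 + 4·2 = 2
u_22 = 6·2 + 3·5 + 0·2 + 4·6 = 2
u_23 = 6·2 + 3·2 + 0·5 + 4·2 = 5
u_24 = 6·5 + 3·2 + 0·2 + 4·5 = 0
u_25 = 6·0 + 3·5 + 0·2 + 4·2 = 2
u_26 = 6·2 + 3·0 + 0·5 + 4·2 = 6
u_27 = 6·6 + 3·2 + 0·0 + 4·5 = 6
u_28 = 6·6 + 3·6 + 0·2 + 4·0 = 5
u_29 = 6·5 + 3·6 + 0·6 + 4·2 = 0
u_30 = 6·0 + 3·5 + 0·6 + 4·6 = 4
u_31 = 6·4 + 3·0 + 0·5 + 4·6 = 6
u_32 = 6·6 + 3·4 + 0·0 + 4·5 = 5
u_33 = 6·5 + 3·6 + 0·4 + 4·0 = 6
u_34 = 6·6 + 3·5 + 0·6 + 4·4 = 4
u_35 = 6·4 + 3·6 + 0·5 + 4·6 = 3
u_36 = 6·3 + 3·4 + 0·6 + 4·5 = 1
u_37 = 6·1 + 3·3 + 0·4 + 4·6 = 4
u_38 = 6·4 + 3·1 + 0·3 + 4·4 = 1
u_39 = 6·1 + 3·4 + 0·1 + 4·3 = 2
u_40 = 6·2 + 3·1 + 0·4 + 4·1 = 5
u_41 = 6·5 + 3·2 + 0·1 + 4·4 = 3
u_42 = 6·3 + 3·5 + 0·2 + 4·1 = 2
u_43 = 6·2 + 3·3 + 0·5 + 4·2 = 1
u_44 = 6·1 + 3·2 + 0·3 + 4·5 = 4
u_45 = 6·4 + 3·1 + 0·2 + 4·3 = 4
u_46 = 6·4 + 3·4 + 0·1 + 4·2 = 2
u_47 = 6·2 + 3·4 + 0·4 + 4·1 = 0
u_48 = 6·0 + 3·2 + 0·4 + 4·4 = 1
u_49 = 6·1 + 3·0 + 0·2 + 4·4 = 1
u_50 = 6·1 + 3·1 + 0·0 + 4·2 = 3
u_51 = 6·3 + 3·1 + 0·1 + 4·0 = 0
(u_48, u_49, u_50, u_51) = (1, 1, 3, 0) = (u_0, u_1, u_2, u_3), so the sequence has period 48.
369 ≡ 33 (mod 48), hence u_369 = u_33 = 6.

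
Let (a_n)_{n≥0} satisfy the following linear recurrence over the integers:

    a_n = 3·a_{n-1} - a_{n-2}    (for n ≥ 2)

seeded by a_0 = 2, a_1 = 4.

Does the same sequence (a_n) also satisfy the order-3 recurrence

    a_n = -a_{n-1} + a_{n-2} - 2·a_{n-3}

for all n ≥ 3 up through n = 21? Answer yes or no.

Terms a_0..a_21: 2, 4, 10, 26, 68, 178, 466, 1220, 3194, 8362, 21892, 57314, 150050, 392836, 1028458, 2692538, 7049156, 18454930, 48315634, 126491972, 331160282, 866988874
n=3: candidate gives -10, actual a_3 = 26 ✗

no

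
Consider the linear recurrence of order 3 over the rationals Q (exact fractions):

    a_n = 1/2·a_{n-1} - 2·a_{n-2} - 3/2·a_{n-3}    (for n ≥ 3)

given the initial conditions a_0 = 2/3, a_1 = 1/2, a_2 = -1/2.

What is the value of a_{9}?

-3707/256

a_3 = 1/2·-1/2 + -2·1/2 + -3/2·2/3 = -9/4
a_4 = 1/2·-9/4 + -2·-1/2 + -3/2·1/2 = -7/8
a_5 = 1/2·-7/8 + -2·-9/4 + -3/2·-1/2 = 77/16
a_6 = 1/2·77/16 + -2·-7/8 + -3/2·-9/4 = 241/32
a_7 = 1/2·241/32 + -2·77/16 + -3/2·-7/8 = -291/64
a_8 = 1/2·-291/64 + -2·241/32 + -3/2·77/16 = -3143/128
a_9 = 1/2·-3143/128 + -2·-291/64 + -3/2·241/32 = -3707/256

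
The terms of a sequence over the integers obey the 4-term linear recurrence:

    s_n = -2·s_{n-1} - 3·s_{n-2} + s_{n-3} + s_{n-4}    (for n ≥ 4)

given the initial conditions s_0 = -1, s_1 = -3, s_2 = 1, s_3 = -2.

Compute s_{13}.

s_4 = -2·-2 + -3·1 + 1·-3 + 1·-1 = -3
s_5 = -2·-3 + -3·-2 + 1·1 + 1·-3 = 10
s_6 = -2·10 + -3·-3 + 1·-2 + 1·1 = -12
s_7 = -2·-12 + -3·10 + 1·-3 + 1·-2 = -11
s_8 = -2·-11 + -3·-12 + 1·10 + 1·-3 = 65
s_9 = -2·65 + -3·-11 + 1·-12 + 1·10 = -99
s_10 = -2·-99 + -3·65 + 1·-11 + 1·-12 = -20
s_11 = -2·-20 + -3·-99 + 1·65 + 1·-11 = 391
s_12 = -2·391 + -3·-20 + 1·-99 + 1·65 = -756
s_13 = -2·-756 + -3·391 + 1·-20 + 1·-99 = 220

220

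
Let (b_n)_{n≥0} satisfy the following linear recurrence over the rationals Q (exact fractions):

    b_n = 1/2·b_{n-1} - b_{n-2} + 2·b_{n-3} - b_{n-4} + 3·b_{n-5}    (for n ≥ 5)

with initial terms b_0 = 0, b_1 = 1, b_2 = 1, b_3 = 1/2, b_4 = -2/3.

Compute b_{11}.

1023/128

b_5 = 1/2·-2/3 + -1·1/2 + 2·1 + -1·1 + 3·0 = 1/6
b_6 = 1/2·1/6 + -1·-2/3 + 2·1/2 + -1·1 + 3·1 = 15/4
b_7 = 1/2·15/4 + -1·1/6 + 2·-2/3 + -1·1/2 + 3·1 = 23/8
b_8 = 1/2·23/8 + -1·15/4 + 2·1/6 + -1·-2/3 + 3·1/2 = 3/16
b_9 = 1/2·3/16 + -1·23/8 + 2·15/4 + -1·1/6 + 3·-2/3 = 245/96
b_10 = 1/2·245/96 + -1·3/16 + 2·23/8 + -1·15/4 + 3·1/6 = 689/192
b_11 = 1/2·689/192 + -1·245/96 + 2·3/16 + -1·23/8 + 3·15/4 = 1023/128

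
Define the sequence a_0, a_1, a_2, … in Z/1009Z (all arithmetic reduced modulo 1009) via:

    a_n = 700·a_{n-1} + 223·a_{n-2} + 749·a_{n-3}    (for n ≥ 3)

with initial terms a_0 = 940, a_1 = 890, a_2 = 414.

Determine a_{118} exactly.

a_3 = 700·414 + 223·890 + 749·940 = 701
a_4 = 700·701 + 223·414 + 749·890 = 490
a_5 = 700·490 + 223·701 + 749·414 = 191
a_6 = 700·191 + 223·490 + 749·701 = 170
a_7 = 700·170 + 223·191 + 749·490 = 896
a_8 = 700·896 + 223·170 + 749·191 = 969
Continuing the recurrence:
  a_9 = 474;  a_10 = 119;  a_11 = 629;  a_12 = 537;  a_13 = 907;  a_14 = 846
  a_15 = 0;  a_16 = 261;  a_17 = 73;  a_18 = 331;  a_19 = 517;  a_20 = 16
  a_21 = 71;  a_22 = 577;  a_23 = 874;  a_24 = 576;  a_25 = 86;  a_26 = 759
  a_27 = 145;  a_28 = 183;  a_29 = 428;  a_30 = 9;  a_31 = 687;  a_32 = 315
  a_33 = 49;  a_34 = 591;  a_35 = 676;  a_36 = 979;  a_37 = 304;  a_38 = 80
  a_39 = 422;  a_40 = 112;  a_41 = 356;  a_42 = 998;  a_43 = 190;  a_44 = 654
  a_45 = 548;  a_46 = 767;  a_47 = 708;  a_48 = 490;  a_49 = 782;  a_50 = 378
  a_51 = 814;  a_52 = 760;  a_53 = 761;  a_54 = 166;  a_55 = 520;  a_56 = 349
  a_57 = 274;  a_58 = 230;  a_59 = 192;  a_60 = 433;  a_61 = 569;  a_62 = 979
  a_63 = 370;  a_64 = 443;  a_65 = 846;  a_66 = 488;  a_67 = 379;  a_68 = 796
  a_69 = 247;  a_70 = 627;  a_71 = 465;  a_72 = 528;  a_73 = 512;  a_74 = 76
  a_75 = 835;  a_76 = 152;  a_77 = 415;  a_78 = 342;  a_79 = 824;  a_80 = 306
  a_81 = 278;  a_82 = 166;  a_83 = 761;  a_84 = 1;  a_85 = 109;  a_86 = 752
  a_87 = 542;  a_88 = 130;  a_89 = 202;  a_90 = 209;  a_91 = 142;  a_92 = 659
  a_93 = 720;  a_94 = 565;  a_95 = 291;  a_96 = 226;  a_97 = 518;  a_98 = 332
  a_99 = 580;  a_100 = 278;  a_101 = 505;  a_102 = 336;  a_103 = 78;  a_104 = 246
  a_105 = 325;  a_106 = 747;  a_107 = 681;  a_108 = 804;  a_109 = 808;  a_110 = 774
  a_111 = 372;  a_112 = 942;  a_113 = 292;  a_114 = 920;  a_115 = 56;  a_116 = 946
a_117 = 700·946 + 223·56 + 749·920 = 609
a_118 = 700·609 + 223·946 + 749·56 = 145

145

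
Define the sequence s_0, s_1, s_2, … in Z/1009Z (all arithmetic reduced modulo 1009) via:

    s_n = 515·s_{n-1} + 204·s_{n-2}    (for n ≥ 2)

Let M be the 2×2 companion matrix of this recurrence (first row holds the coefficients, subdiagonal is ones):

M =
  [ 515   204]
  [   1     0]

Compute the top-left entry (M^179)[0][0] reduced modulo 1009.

870

(M^179)[0][0] is the top entry after applying M 179 times to the unit state (1, 0). Equivalently it is h_{180} for the auxiliary sequence (h_n) obeying the same recurrence with h_1 = 1 and h_i = 0 for 0 ≤ i < 1:
h_2 = 515·1 + 204·0 = 515
h_3 = 515·515 + 204·1 = 62
h_4 = 515·62 + 204·515 = 775
h_5 = 515·775 + 204·62 = 101
h_6 = 515·101 + 204·775 = 243
h_7 = 515·243 + 204·101 = 453
Continuing the recurrence:
  h_8 = 347;  h_9 = 705;  h_10 = 1002;  h_11 = 973;  h_12 = 212;  h_13 = 936
  h_14 = 608;  h_15 = 573;  h_16 = 392;  h_17 = 937;  h_18 = 510;  h_19 = 757
  h_20 = 494;  h_21 = 193;  h_22 = 389;  h_23 = 574;  h_24 = 627;  h_25 = 77
  h_26 = 69;  h_27 = 793;  h_28 = 709;  h_29 = 209;  h_30 = 21;  h_31 = 983
  h_32 = 984;  h_33 = 992;  h_34 = 271;  h_35 = 891;  h_36 = 568;  h_37 = 54
  h_38 = 404;  h_39 = 123;  h_40 = 465;  h_41 = 209;  h_42 = 695;  h_43 = 997
  h_44 = 394;  h_45 = 680;  h_46 = 742;  h_47 = 206;  h_48 = 163;  h_49 = 853
  h_50 = 335;  h_51 = 450;  h_52 = 417;  h_53 = 828;  h_54 = 934;  h_55 = 126
  h_56 = 149;  h_57 = 530;  h_58 = 646;  h_59 = 886;  h_60 = 836;  h_61 = 839
  h_62 = 256;  h_63 = 296;  h_64 = 846;  h_65 = 655;  h_66 = 364;  h_67 = 218
  h_68 = 870;  h_69 = 130;  h_70 = 252;  h_71 = 914;  h_72 = 465;  h_73 = 133
  h_74 = 906;  h_75 = 321;  h_76 = 16;  h_77 = 67;  h_78 = 436;  h_79 = 84
  h_80 = 25;  h_81 = 750;  h_82 = 867;  h_83 = 159;  h_84 = 449;  h_85 = 322
  h_86 = 131;  h_87 = 974;  h_88 = 627;  h_89 = 957;  h_90 = 228;  h_91 = 867
  h_92 = 625;  h_93 = 297;  h_94 = 962;  h_95 = 59;  h_96 = 617;  h_97 = 857
  h_98 = 165;  h_99 = 490;  h_100 = 463;  h_101 = 390;  h_102 = 674;  h_103 = 872
  h_104 = 347;  h_105 = 416;  h_106 = 490;  h_107 = 208;  h_108 = 235;  h_109 = 1008
  h_110 = 2;  h_111 = 826;  h_112 = 0;  h_113 = 1;  h_114 = 515;  h_115 = 62
  h_116 = 775;  h_117 = 101;  h_118 = 243;  h_119 = 453;  h_120 = 347;  h_121 = 705
  h_122 = 1002;  h_123 = 973;  h_124 = 212;  h_125 = 936;  h_126 = 608;  h_127 = 573
  h_128 = 392;  h_129 = 937;  h_130 = 510;  h_131 = 757;  h_132 = 494;  h_133 = 193
  h_134 = 389;  h_135 = 574;  h_136 = 627;  h_137 = 77;  h_138 = 69;  h_139 = 793
  h_140 = 709;  h_141 = 209;  h_142 = 21;  h_143 = 983;  h_144 = 984;  h_145 = 992
  h_146 = 271;  h_147 = 891;  h_148 = 568;  h_149 = 54;  h_150 = 404;  h_151 = 123
  h_152 = 465;  h_153 = 209;  h_154 = 695;  h_155 = 997;  h_156 = 394;  h_157 = 680
  h_158 = 742;  h_159 = 206;  h_160 = 163;  h_161 = 853;  h_162 = 335;  h_163 = 450
  h_164 = 417;  h_165 = 828;  h_166 = 934;  h_167 = 126;  h_168 = 149;  h_169 = 530
  h_170 = 646;  h_171 = 886;  h_172 = 836;  h_173 = 839;  h_174 = 256;  h_175 = 296
  h_176 = 846;  h_177 = 655;  h_178 = 364
h_179 = 515·364 + 204·655 = 218
h_180 = 515·218 + 204·364 = 870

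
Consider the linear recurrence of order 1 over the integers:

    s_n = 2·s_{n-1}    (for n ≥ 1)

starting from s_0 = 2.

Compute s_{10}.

2048

s_1 = 2·2 = 4
s_2 = 2·4 = 8
s_3 = 2·8 = 16
s_4 = 2·16 = 32
s_5 = 2·32 = 64
s_6 = 2·64 = 128
s_7 = 2·128 = 256
s_8 = 2·256 = 512
s_9 = 2·512 = 1024
s_10 = 2·1024 = 2048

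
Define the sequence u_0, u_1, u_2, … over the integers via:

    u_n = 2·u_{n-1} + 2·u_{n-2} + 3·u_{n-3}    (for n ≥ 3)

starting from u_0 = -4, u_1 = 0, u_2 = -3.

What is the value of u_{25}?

-456232328160

u_3 = 2·-3 + 2·0 + 3·-4 = -18
u_4 = 2·-18 + 2·-3 + 3·0 = -42
u_5 = 2·-42 + 2·-18 + 3·-3 = -129
u_6 = 2·-129 + 2·-42 + 3·-18 = -396
u_7 = 2·-396 + 2·-129 + 3·-42 = -1176
u_8 = 2·-1176 + 2·-396 + 3·-129 = -3531
u_9 = 2·-3531 + 2·-1176 + 3·-396 = -10602
u_10 = 2·-10602 + 2·-3531 + 3·-1176 = -31794
u_11 = 2·-31794 + 2·-10602 + 3·-3531 = -95385
u_12 = 2·-95385 + 2·-31794 + 3·-10602 = -286164
u_13 = 2·-286164 + 2·-95385 + 3·-31794 = -858480
u_14 = 2·-858480 + 2·-286164 + 3·-95385 = -2575443
u_15 = 2·-2575443 + 2·-858480 + 3·-286164 = -7726338
u_16 = 2·-7726338 + 2·-2575443 + 3·-858480 = -23179002
u_17 = 2·-23179002 + 2·-7726338 + 3·-2575443 = -69537009
u_18 = 2·-69537009 + 2·-23179002 + 3·-7726338 = -208611036
u_19 = 2·-208611036 + 2·-69537009 + 3·-23179002 = -625833096
u_20 = 2·-625833096 + 2·-208611036 + 3·-69537009 = -1877499291
u_21 = 2·-1877499291 + 2·-625833096 + 3·-208611036 = -5632497882
u_22 = 2·-5632497882 + 2·-1877499291 + 3·-625833096 = -16897493634
u_23 = 2·-16897493634 + 2·-5632497882 + 3·-1877499291 = -50692480905
u_24 = 2·-50692480905 + 2·-16897493634 + 3·-5632497882 = -152077442724
u_25 = 2·-152077442724 + 2·-50692480905 + 3·-16897493634 = -456232328160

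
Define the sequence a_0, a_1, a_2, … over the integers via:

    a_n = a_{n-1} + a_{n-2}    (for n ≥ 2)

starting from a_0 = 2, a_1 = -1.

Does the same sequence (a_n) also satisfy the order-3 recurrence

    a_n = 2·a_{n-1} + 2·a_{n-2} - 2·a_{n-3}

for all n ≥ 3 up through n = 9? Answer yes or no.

no

Terms a_0..a_9: 2, -1, 1, 0, 1, 1, 2, 3, 5, 8
n=3: candidate gives -4, actual a_3 = 0 ✗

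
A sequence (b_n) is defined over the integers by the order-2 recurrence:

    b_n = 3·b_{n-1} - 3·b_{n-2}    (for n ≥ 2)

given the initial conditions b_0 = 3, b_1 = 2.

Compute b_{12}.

b_2 = 3·2 + -3·3 = -3
b_3 = 3·-3 + -3·2 = -15
b_4 = 3·-15 + -3·-3 = -36
b_5 = 3·-36 + -3·-15 = -63
b_6 = 3·-63 + -3·-36 = -81
b_7 = 3·-81 + -3·-63 = -54
b_8 = 3·-54 + -3·-81 = 81
b_9 = 3·81 + -3·-54 = 405
b_10 = 3·405 + -3·81 = 972
b_11 = 3·972 + -3·405 = 1701
b_12 = 3·1701 + -3·972 = 2187

2187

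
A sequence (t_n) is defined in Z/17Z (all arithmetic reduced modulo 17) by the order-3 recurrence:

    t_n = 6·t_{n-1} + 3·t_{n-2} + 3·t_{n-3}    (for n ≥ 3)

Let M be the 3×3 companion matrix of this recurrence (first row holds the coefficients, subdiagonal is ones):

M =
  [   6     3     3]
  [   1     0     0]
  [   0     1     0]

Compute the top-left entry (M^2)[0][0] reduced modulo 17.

(M^2)[0][0] is the top entry after applying M 2 times to the unit state (1, 0, 0). Equivalently it is h_{4} for the auxiliary sequence (h_n) obeying the same recurrence with h_2 = 1 and h_i = 0 for 0 ≤ i < 2:
h_3 = 6·1 + 3·0 + 3·0 = 6
h_4 = 6·6 + 3·1 + 3·0 = 5

5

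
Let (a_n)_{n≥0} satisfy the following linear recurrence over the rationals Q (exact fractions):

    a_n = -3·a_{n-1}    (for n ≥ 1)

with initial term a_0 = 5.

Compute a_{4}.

a_1 = -3·5 = -15
a_2 = -3·-15 = 45
a_3 = -3·45 = -135
a_4 = -3·-135 = 405

405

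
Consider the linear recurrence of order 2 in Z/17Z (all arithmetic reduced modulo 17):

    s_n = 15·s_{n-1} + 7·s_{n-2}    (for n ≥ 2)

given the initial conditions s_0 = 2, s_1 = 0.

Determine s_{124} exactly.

15

s_2 = 15·0 + 7·2 = 14
s_3 = 15·14 + 7·0 = 6
s_4 = 15·6 + 7·14 = 1
s_5 = 15·1 + 7·6 = 6
s_6 = 15·6 + 7·1 = 12
s_7 = 15·12 + 7·6 = 1
s_8 = 15·1 + 7·12 = 14
s_9 = 15·14 + 7·1 = 13
s_10 = 15·13 + 7·14 = 4
s_11 = 15·4 + 7·13 = 15
s_12 = 15·15 + 7·4 = 15
s_13 = 15·15 + 7·15 = 7
s_14 = 15·7 + 7·15 = 6
s_15 = 15·6 + 7·7 = 3
s_16 = 15·3 + 7·6 = 2
s_17 = 15·2 + 7·3 = 0
(s_16, s_17) = (2, 0) = (s_0, s_1), so the sequence has period 16.
124 ≡ 12 (mod 16), hence s_124 = s_12 = 15.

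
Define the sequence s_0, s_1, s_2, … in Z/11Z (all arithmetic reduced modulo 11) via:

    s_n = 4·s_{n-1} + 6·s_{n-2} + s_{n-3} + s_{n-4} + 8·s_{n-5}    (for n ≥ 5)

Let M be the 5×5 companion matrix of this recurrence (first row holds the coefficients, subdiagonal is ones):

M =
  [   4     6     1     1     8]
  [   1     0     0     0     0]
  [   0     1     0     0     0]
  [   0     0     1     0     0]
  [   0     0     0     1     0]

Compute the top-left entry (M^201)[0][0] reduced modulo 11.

(M^201)[0][0] is the top entry after applying M 201 times to the unit state (1, 0, 0, 0, 0). Equivalently it is h_{205} for the auxiliary sequence (h_n) obeying the same recurrence with h_4 = 1 and h_i = 0 for 0 ≤ i < 4:
h_5 = 4·1 + 6·0 + 1·0 + 1·0 + 8·0 = 4
h_6 = 4·4 + 6·1 + 1·0 + 1·0 + 8·0 = 0
h_7 = 4·0 + 6·4 + 1·1 + 1·0 + 8·0 = 3
h_8 = 4·3 + 6·0 + 1·4 + 1·1 + 8·0 = 6
h_9 = 4·6 + 6·3 + 1·0 + 1·4 + 8·1 = 10
h_10 = 4·10 + 6·6 + 1·3 + 1·0 + 8·4 = 1
Continuing the recurrence:
  h_11 = 7;  h_12 = 8;  h_13 = 1;  h_14 = 8;  h_15 = 6;  h_16 = 5
  h_17 = 8;  h_18 = 7;  h_19 = 8;  h_20 = 3;  h_21 = 5;  h_22 = 7
  h_23 = 4;  h_24 = 9;  h_25 = 8;  h_26 = 5;  h_27 = 5;  h_28 = 0
  h_29 = 5;  h_30 = 6;  h_31 = 0;  h_32 = 4;  h_33 = 5;  h_34 = 2
  h_35 = 2;  h_36 = 7;  h_37 = 2;  h_38 = 6;  h_39 = 6;  h_40 = 8
  h_41 = 0;  h_42 = 10;  h_43 = 3;  h_44 = 7;  h_45 = 10;  h_46 = 7
  h_47 = 2;  h_48 = 3;  h_49 = 9;  h_50 = 0;  h_51 = 5;  h_52 = 4
  h_53 = 2;  h_54 = 10;  h_55 = 6;  h_56 = 9;  h_57 = 6;  h_58 = 0
  h_59 = 10;  h_60 = 4;  h_61 = 0;  h_62 = 5;  h_63 = 1;  h_64 = 8
  h_65 = 9;  h_66 = 2;  h_67 = 1;  h_68 = 8;  h_69 = 3;  h_70 = 3
  h_71 = 0;  h_72 = 4;  h_73 = 9;  h_74 = 10;  h_75 = 1;  h_76 = 0
  h_77 = 2;  h_78 = 3;  h_79 = 6;  h_80 = 8;  h_81 = 7;  h_82 = 2
  h_83 = 0;  h_84 = 9;  h_85 = 10;  h_86 = 9;  h_87 = 0;  h_88 = 7
  h_89 = 9;  h_90 = 2;  h_91 = 9;  h_92 = 9;  h_93 = 3;  h_94 = 6
  h_95 = 10;  h_96 = 6;  h_97 = 0;  h_98 = 10;  h_99 = 5;  h_100 = 1
  h_101 = 4;  h_102 = 4;  h_103 = 5;  h_104 = 1;  h_105 = 6;  h_106 = 5
  h_107 = 6;  h_108 = 2;  h_109 = 8;  h_110 = 4;  h_111 = 2;  h_112 = 2
  h_113 = 4;  h_114 = 10;  h_115 = 1;  h_116 = 9;  h_117 = 6;  h_118 = 0
  h_119 = 5;  h_120 = 10;  h_121 = 5;  h_122 = 1;  h_123 = 5;  h_124 = 4
  h_125 = 0;  h_126 = 4;  h_127 = 0;  h_128 = 2;  h_129 = 0;  h_130 = 5
  h_131 = 10;  h_132 = 6;  h_133 = 6;  h_134 = 9;  h_135 = 7;  h_136 = 9
  h_137 = 9;  h_138 = 0;  h_139 = 10;  h_140 = 4;  h_141 = 3;  h_142 = 8
  h_143 = 9;  h_144 = 6;  h_145 = 0;  h_146 = 0;  h_147 = 2;  h_148 = 9
  h_149 = 8;  h_150 = 0;  h_151 = 4;  h_152 = 5;  h_153 = 3;  h_154 = 0
  h_155 = 5;  h_156 = 5;  h_157 = 5;  h_158 = 2;  h_159 = 4;  h_160 = 1
  h_161 = 9;  h_162 = 0;  h_163 = 9;  h_164 = 1;  h_165 = 9;  h_166 = 2
  h_167 = 6;  h_168 = 8;  h_169 = 10;  h_170 = 3;  h_171 = 3;  h_172 = 8
  h_173 = 6;  h_174 = 4;  h_175 = 10;  h_176 = 3;  h_177 = 3;  h_178 = 4
  h_179 = 2;  h_180 = 8;  h_181 = 9;  h_182 = 4;  h_183 = 2;  h_184 = 10
  h_185 = 8;  h_186 = 5;  h_187 = 2;  h_188 = 6;  h_189 = 8;  h_190 = 7
  h_191 = 3;  h_192 = 7;  h_193 = 10;  h_194 = 2;  h_195 = 2;  h_196 = 6
  h_197 = 5;  h_198 = 8;  h_199 = 9;  h_200 = 1;  h_201 = 9;  h_202 = 0
  h_203 = 7
h_204 = 4·7 + 6·0 + 1·9 + 1·1 + 8·9 = 0
h_205 = 4·0 + 6·7 + 1·0 + 1·9 + 8·1 = 4

4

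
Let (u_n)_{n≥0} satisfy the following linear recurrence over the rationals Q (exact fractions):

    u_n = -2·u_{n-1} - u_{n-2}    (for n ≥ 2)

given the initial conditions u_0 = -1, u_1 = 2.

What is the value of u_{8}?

u_2 = -2·2 + -1·-1 = -3
u_3 = -2·-3 + -1·2 = 4
u_4 = -2·4 + -1·-3 = -5
u_5 = -2·-5 + -1·4 = 6
u_6 = -2·6 + -1·-5 = -7
u_7 = -2·-7 + -1·6 = 8
u_8 = -2·8 + -1·-7 = -9

-9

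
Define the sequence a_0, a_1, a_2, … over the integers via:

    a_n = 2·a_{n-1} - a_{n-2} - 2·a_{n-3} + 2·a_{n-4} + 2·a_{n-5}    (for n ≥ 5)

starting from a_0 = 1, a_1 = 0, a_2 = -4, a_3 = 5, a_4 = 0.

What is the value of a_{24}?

15866

a_5 = 2·0 + -1·5 + -2·-4 + 2·0 + 2·1 = 5
a_6 = 2·5 + -1·0 + -2·5 + 2·-4 + 2·0 = -8
a_7 = 2·-8 + -1·5 + -2·0 + 2·5 + 2·-4 = -19
a_8 = 2·-19 + -1·-8 + -2·5 + 2·0 + 2·5 = -30
a_9 = 2·-30 + -1·-19 + -2·-8 + 2·5 + 2·0 = -15
a_10 = 2·-15 + -1·-30 + -2·-19 + 2·-8 + 2·5 = 32
a_11 = 2·32 + -1·-15 + -2·-30 + 2·-19 + 2·-8 = 85
a_12 = 2·85 + -1·32 + -2·-15 + 2·-30 + 2·-19 = 70
a_13 = 2·70 + -1·85 + -2·32 + 2·-15 + 2·-30 = -99
a_14 = 2·-99 + -1·70 + -2·85 + 2·32 + 2·-15 = -404
a_15 = 2·-404 + -1·-99 + -2·70 + 2·85 + 2·32 = -615
a_16 = 2·-615 + -1·-404 + -2·-99 + 2·70 + 2·85 = -318
a_17 = 2·-318 + -1·-615 + -2·-404 + 2·-99 + 2·70 = 729
a_18 = 2·729 + -1·-318 + -2·-615 + 2·-404 + 2·-99 = 2000
a_19 = 2·2000 + -1·729 + -2·-318 + 2·-615 + 2·-404 = 1869
a_20 = 2·1869 + -1·2000 + -2·729 + 2·-318 + 2·-615 = -1586
a_21 = 2·-1586 + -1·1869 + -2·2000 + 2·729 + 2·-318 = -8219
a_22 = 2·-8219 + -1·-1586 + -2·1869 + 2·2000 + 2·729 = -13132
a_23 = 2·-13132 + -1·-8219 + -2·-1586 + 2·1869 + 2·2000 = -7135
a_24 = 2·-7135 + -1·-13132 + -2·-8219 + 2·-1586 + 2·1869 = 15866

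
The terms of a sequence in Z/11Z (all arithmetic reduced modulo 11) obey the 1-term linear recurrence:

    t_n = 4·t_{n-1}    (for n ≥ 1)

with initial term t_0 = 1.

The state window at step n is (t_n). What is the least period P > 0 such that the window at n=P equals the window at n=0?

n=0: window = (1)
n=1: window = (4)
n=2: window = (5)
n=3: window = (9)
n=4: window = (3)
n=5: window = (1)
window at n=5 equals window at n=0 → period = 5

5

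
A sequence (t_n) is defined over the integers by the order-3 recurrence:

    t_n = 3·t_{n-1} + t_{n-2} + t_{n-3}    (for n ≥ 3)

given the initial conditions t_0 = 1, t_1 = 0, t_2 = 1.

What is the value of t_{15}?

8646064

t_3 = 3·1 + 1·0 + 1·1 = 4
t_4 = 3·4 + 1·1 + 1·0 = 13
t_5 = 3·13 + 1·4 + 1·1 = 44
t_6 = 3·44 + 1·13 + 1·4 = 149
t_7 = 3·149 + 1·44 + 1·13 = 504
t_8 = 3·504 + 1·149 + 1·44 = 1705
t_9 = 3·1705 + 1·504 + 1·149 = 5768
t_10 = 3·5768 + 1·1705 + 1·504 = 19513
t_11 = 3·19513 + 1·5768 + 1·1705 = 66012
t_12 = 3·66012 + 1·19513 + 1·5768 = 223317
t_13 = 3·223317 + 1·66012 + 1·19513 = 755476
t_14 = 3·755476 + 1·223317 + 1·66012 = 2555757
t_15 = 3·2555757 + 1·755476 + 1·223317 = 8646064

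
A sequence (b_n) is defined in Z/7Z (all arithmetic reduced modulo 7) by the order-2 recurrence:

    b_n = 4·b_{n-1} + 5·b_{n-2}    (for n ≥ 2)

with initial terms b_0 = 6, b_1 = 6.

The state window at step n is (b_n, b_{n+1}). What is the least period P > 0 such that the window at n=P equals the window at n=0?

6

n=0: window = (6, 6)
n=1: window = (6, 5)
n=2: window = (5, 1)
n=3: window = (1, 1)
n=4: window = (1, 2)
n=5: window = (2, 6)
n=6: window = (6, 6)
window at n=6 equals window at n=0 → period = 6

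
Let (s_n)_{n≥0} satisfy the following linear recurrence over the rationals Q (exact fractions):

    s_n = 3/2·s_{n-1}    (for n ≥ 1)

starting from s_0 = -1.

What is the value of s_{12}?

s_1 = 3/2·-1 = -3/2
s_2 = 3/2·-3/2 = -9/4
s_3 = 3/2·-9/4 = -27/8
s_4 = 3/2·-27/8 = -81/16
s_5 = 3/2·-81/16 = -243/32
s_6 = 3/2·-243/32 = -729/64
s_7 = 3/2·-729/64 = -2187/128
s_8 = 3/2·-2187/128 = -6561/256
s_9 = 3/2·-6561/256 = -19683/512
s_10 = 3/2·-19683/512 = -59049/1024
s_11 = 3/2·-59049/1024 = -177147/2048
s_12 = 3/2·-177147/2048 = -531441/4096

-531441/4096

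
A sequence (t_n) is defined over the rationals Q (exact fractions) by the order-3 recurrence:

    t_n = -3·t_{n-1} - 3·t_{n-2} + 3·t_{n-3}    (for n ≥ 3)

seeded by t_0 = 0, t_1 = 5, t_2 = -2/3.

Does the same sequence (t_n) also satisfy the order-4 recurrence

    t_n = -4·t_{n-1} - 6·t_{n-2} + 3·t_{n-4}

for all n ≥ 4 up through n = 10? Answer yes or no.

yes

Terms t_0..t_10: 0, 5, -2/3, -13, 56, -131, 186, 3, -960, 3429, -7398
n=4: candidate gives 56, actual t_4 = 56 ✓
n=5: candidate gives -131, actual t_5 = -131 ✓
n=6: candidate gives 186, actual t_6 = 186 ✓
n=7: candidate gives 3, actual t_7 = 3 ✓
n=8: candidate gives -960, actual t_8 = -960 ✓
n=9: candidate gives 3429, actual t_9 = 3429 ✓
n=10: candidate gives -7398, actual t_10 = -7398 ✓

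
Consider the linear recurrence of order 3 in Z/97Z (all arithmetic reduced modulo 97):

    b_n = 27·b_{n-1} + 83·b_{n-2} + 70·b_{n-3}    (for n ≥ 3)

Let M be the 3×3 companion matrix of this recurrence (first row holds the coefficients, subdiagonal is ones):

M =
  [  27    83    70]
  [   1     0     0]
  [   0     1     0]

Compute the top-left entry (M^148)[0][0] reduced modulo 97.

(M^148)[0][0] is the top entry after applying M 148 times to the unit state (1, 0, 0). Equivalently it is h_{150} for the auxiliary sequence (h_n) obeying the same recurrence with h_2 = 1 and h_i = 0 for 0 ≤ i < 2:
h_3 = 27·1 + 83·0 + 70·0 = 27
h_4 = 27·27 + 83·1 + 70·0 = 36
h_5 = 27·36 + 83·27 + 70·1 = 82
h_6 = 27·82 + 83·36 + 70·27 = 11
h_7 = 27·11 + 83·82 + 70·36 = 20
h_8 = 27·20 + 83·11 + 70·82 = 15
Continuing the recurrence:
  h_9 = 22;  h_10 = 38;  h_11 = 22;  h_12 = 50;  h_13 = 16;  h_14 = 11
  h_15 = 81;  h_16 = 49;  h_17 = 86;  h_18 = 31;  h_19 = 56;  h_20 = 17
  h_21 = 2;  h_22 = 50;  h_23 = 87;  h_24 = 43;  h_25 = 48;  h_26 = 91
  h_27 = 42;  h_28 = 19;  h_29 = 87;  h_30 = 76;  h_31 = 30;  h_32 = 16
  h_33 = 94;  h_34 = 49;  h_35 = 60;  h_36 = 45;  h_37 = 22;  h_38 = 90
  h_39 = 34;  h_40 = 34;  h_41 = 49;  h_42 = 26;  h_43 = 68;  h_44 = 52
  h_45 = 41;  h_46 = 95;  h_47 = 5;  h_48 = 26;  h_49 = 7;  h_50 = 78
  h_51 = 45;  h_52 = 31;  h_53 = 41;  h_54 = 40;  h_55 = 57;  h_56 = 66
  h_57 = 1;  h_58 = 86;  h_59 = 41;  h_60 = 70;  h_61 = 61;  h_62 = 45
  h_63 = 23;  h_64 = 90;  h_65 = 20;  h_66 = 17;  h_67 = 77;  h_68 = 40
  h_69 = 28;  h_70 = 57;  h_71 = 67;  h_72 = 61;  h_73 = 43;  h_74 = 50
  h_75 = 71;  h_76 = 56;  h_77 = 41;  h_78 = 55;  h_79 = 78;  h_80 = 35
  h_81 = 17;  h_82 = 94;  h_83 = 94;  h_84 = 84;  h_85 = 63;  h_86 = 24
  h_87 = 20;  h_88 = 55;  h_89 = 72;  h_90 = 52;  h_91 = 75;  h_92 = 32
  h_93 = 59;  h_94 = 90;  h_95 = 61;  h_96 = 55;  h_97 = 44;  h_98 = 32
  h_99 = 24;  h_100 = 79;  h_101 = 60;  h_102 = 60;  h_103 = 5;  h_104 = 3
  h_105 = 40;  h_106 = 30;  h_107 = 72;  h_108 = 56;  h_109 = 82;  h_110 = 68
  h_111 = 49;  h_112 = 0;  h_113 = 0;  h_114 = 35;  h_115 = 72;  h_116 = 96
  h_117 = 57;  h_118 = 94;  h_119 = 21;  h_120 = 40;  h_121 = 91;  h_122 = 69
  h_123 = 91;  h_124 = 4;  h_125 = 75;  h_126 = 94;  h_127 = 22;  h_128 = 66
  h_129 = 3;  h_130 = 18;  h_131 = 20;  h_132 = 13;  h_133 = 70;  h_134 = 4
  h_135 = 38;  h_136 = 50;  h_137 = 31;  h_138 = 81;  h_139 = 15;  h_140 = 83
  h_141 = 38;  h_142 = 41;  h_143 = 80;  h_144 = 75;  h_145 = 89;  h_146 = 66
  h_147 = 63;  h_148 = 23
h_149 = 27·23 + 83·63 + 70·66 = 91
h_150 = 27·91 + 83·23 + 70·63 = 46

46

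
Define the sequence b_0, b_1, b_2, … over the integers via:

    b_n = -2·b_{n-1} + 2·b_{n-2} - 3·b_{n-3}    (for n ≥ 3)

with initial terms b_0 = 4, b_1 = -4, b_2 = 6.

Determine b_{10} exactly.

b_3 = -2·6 + 2·-4 + -3·4 = -32
b_4 = -2·-32 + 2·6 + -3·-4 = 88
b_5 = -2·88 + 2·-32 + -3·6 = -258
b_6 = -2·-258 + 2·88 + -3·-32 = 788
b_7 = -2·788 + 2·-258 + -3·88 = -2356
b_8 = -2·-2356 + 2·788 + -3·-258 = 7062
b_9 = -2·7062 + 2·-2356 + -3·788 = -21200
b_10 = -2·-21200 + 2·7062 + -3·-2356 = 63592

63592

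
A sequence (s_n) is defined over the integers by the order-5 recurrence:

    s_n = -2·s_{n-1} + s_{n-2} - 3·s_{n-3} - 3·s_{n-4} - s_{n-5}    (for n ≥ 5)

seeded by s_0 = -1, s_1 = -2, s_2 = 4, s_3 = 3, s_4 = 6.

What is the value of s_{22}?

159787676

s_5 = -2·6 + 1·3 + -3·4 + -3·-2 + -1·-1 = -14
s_6 = -2·-14 + 1·6 + -3·3 + -3·4 + -1·-2 = 15
s_7 = -2·15 + 1·-14 + -3·6 + -3·3 + -1·4 = -75
s_8 = -2·-75 + 1·15 + -3·-14 + -3·6 + -1·3 = 186
s_9 = -2·186 + 1·-75 + -3·15 + -3·-14 + -1·6 = -456
s_10 = -2·-456 + 1·186 + -3·-75 + -3·15 + -1·-14 = 1292
s_11 = -2·1292 + 1·-456 + -3·186 + -3·-75 + -1·15 = -3388
s_12 = -2·-3388 + 1·1292 + -3·-456 + -3·186 + -1·-75 = 8953
s_13 = -2·8953 + 1·-3388 + -3·1292 + -3·-456 + -1·186 = -23988
s_14 = -2·-23988 + 1·8953 + -3·-3388 + -3·1292 + -1·-456 = 63673
s_15 = -2·63673 + 1·-23988 + -3·8953 + -3·-3388 + -1·1292 = -169321
s_16 = -2·-169321 + 1·63673 + -3·-23988 + -3·8953 + -1·-3388 = 450808
s_17 = -2·450808 + 1·-169321 + -3·63673 + -3·-23988 + -1·8953 = -1198945
s_18 = -2·-1198945 + 1·450808 + -3·-169321 + -3·63673 + -1·-23988 = 3189630
s_19 = -2·3189630 + 1·-1198945 + -3·450808 + -3·-169321 + -1·63673 = -8486339
s_20 = -2·-8486339 + 1·3189630 + -3·-1198945 + -3·450808 + -1·-169321 = 22576040
s_21 = -2·22576040 + 1·-8486339 + -3·3189630 + -3·-1198945 + -1·450808 = -60061282
s_22 = -2·-60061282 + 1·22576040 + -3·-8486339 + -3·3189630 + -1·-1198945 = 159787676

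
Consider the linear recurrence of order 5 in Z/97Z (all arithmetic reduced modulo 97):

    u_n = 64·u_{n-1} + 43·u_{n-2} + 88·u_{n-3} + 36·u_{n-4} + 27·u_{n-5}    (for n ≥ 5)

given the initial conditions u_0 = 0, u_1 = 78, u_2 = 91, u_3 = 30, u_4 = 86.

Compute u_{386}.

u_5 = 64·86 + 43·30 + 88·91 + 36·78 + 27·0 = 53
u_6 = 64·53 + 43·86 + 88·30 + 36·91 + 27·78 = 77
u_7 = 64·77 + 43·53 + 88·86 + 36·30 + 27·91 = 76
u_8 = 64·76 + 43·77 + 88·53 + 36·86 + 27·30 = 61
u_9 = 64·61 + 43·76 + 88·77 + 36·53 + 27·86 = 39
u_10 = 64·39 + 43·61 + 88·76 + 36·77 + 27·53 = 5
Continuing the recurrence:
  u_11 = 55;  u_12 = 66;  u_13 = 89;  u_14 = 57;  u_15 = 72;  u_16 = 31
  u_17 = 47;  u_18 = 0;  u_19 = 53;  u_20 = 15;  u_21 = 45;  u_22 = 49
  u_23 = 54;  u_24 = 48;  u_25 = 91;  u_26 = 2;  u_27 = 86;  u_28 = 3
  u_29 = 5;  u_30 = 70;  u_31 = 58;  u_32 = 86;  u_33 = 63;  u_34 = 66
  u_35 = 49;  u_36 = 78;  u_37 = 37;  u_38 = 46;  u_39 = 7;  u_40 = 16
  u_41 = 81;  u_42 = 25;  u_43 = 31;  u_44 = 88;  u_45 = 0;  u_46 = 93
  u_47 = 64;  u_48 = 72;  u_49 = 72;  u_50 = 0;  u_51 = 85;  u_52 = 91
  u_53 = 47;  u_54 = 49;  u_55 = 26;  u_56 = 92;  u_57 = 44;  u_58 = 65
  u_59 = 14;  u_60 = 34;  u_61 = 53;  u_62 = 11;  u_63 = 86;  u_64 = 21
  u_65 = 9;  u_66 = 10;  u_67 = 60;  u_68 = 89;  u_69 = 56;  u_70 = 5
  u_71 = 89;  u_72 = 46;  u_73 = 87;  u_74 = 95;  u_75 = 39;  u_76 = 60
  u_77 = 15;  u_78 = 34;  u_79 = 42;  u_80 = 50;  u_81 = 70;  u_82 = 24
  u_83 = 27;  u_84 = 20;  u_85 = 81;  u_86 = 19;  u_87 = 28;  u_88 = 31
  u_89 = 71;  u_90 = 57;  u_91 = 86;  u_92 = 70;  u_93 = 0;  u_94 = 94
  u_95 = 30;  u_96 = 37;  u_97 = 46;  u_98 = 83;  u_99 = 2;  u_100 = 90
  u_101 = 91;  u_102 = 35;  u_103 = 90;  u_104 = 40;  u_105 = 84;  u_106 = 12
  u_107 = 57;  u_108 = 3;  u_109 = 43;  u_110 = 24;  u_111 = 11;  u_112 = 86
  u_113 = 18;  u_114 = 83;  u_115 = 51;  u_116 = 73;  u_117 = 67;  u_118 = 63
  u_119 = 51;  u_120 = 63;  u_121 = 50;  u_122 = 21;  u_123 = 62;  u_124 = 15
  u_125 = 51;  u_126 = 25;  u_127 = 55;  u_128 = 45;  u_129 = 83;  u_130 = 8
  u_131 = 26;  u_132 = 1;  u_133 = 75;  u_134 = 57;  u_135 = 62;  u_136 = 80
  u_137 = 9;  u_138 = 66;  u_139 = 96;  u_140 = 69;  u_141 = 55;  u_142 = 94
  u_143 = 0;  u_144 = 87;  u_145 = 29;  u_146 = 87;  u_147 = 34;  u_148 = 58
  u_149 = 24;  u_150 = 73;  u_151 = 25;  u_152 = 60;  u_153 = 92;  u_154 = 73
  u_155 = 95;  u_156 = 71;  u_157 = 3;  u_158 = 33;  u_159 = 9;  u_160 = 8
  u_161 = 8;  u_162 = 7;  u_163 = 92;  u_164 = 52;  u_165 = 62;  u_166 = 24
  u_167 = 57;  u_168 = 39;  u_169 = 25;  u_170 = 64;  u_171 = 51;  u_172 = 4
  u_173 = 43;  u_174 = 12;  u_175 = 34;  u_176 = 43;  u_177 = 39;  u_178 = 6
  u_179 = 21;  u_180 = 31;  u_181 = 63;  u_182 = 43;  u_183 = 86;  u_184 = 30
  u_185 = 91;  u_186 = 83;  u_187 = 20;  u_188 = 60;  u_189 = 85;  u_190 = 93
  u_191 = 0;  u_192 = 17;  u_193 = 81;  u_194 = 15;  u_195 = 11;  u_196 = 68
  u_197 = 14;  u_198 = 46;  u_199 = 49;  u_200 = 70;  u_201 = 74;  u_202 = 27
  u_203 = 11;  u_204 = 95;  u_205 = 0;  u_206 = 69;  u_207 = 30;  u_208 = 68
  u_209 = 20;  u_210 = 16;  u_211 = 44;  u_212 = 83;  u_213 = 13;  u_214 = 77
  u_215 = 63;  u_216 = 53;  u_217 = 66;  u_218 = 38;  u_219 = 22;  u_220 = 43
  u_221 = 82;  u_222 = 58;  u_223 = 36;  u_224 = 91;  u_225 = 2;  u_226 = 65
  u_227 = 81;  u_228 = 84;  u_229 = 36;  u_230 = 15;  u_231 = 21;  u_232 = 86
  u_233 = 39;  u_234 = 48;  u_235 = 92;  u_236 = 12;  u_237 = 64;  u_238 = 66
  u_239 = 30;  u_240 = 17;  u_241 = 47;  u_242 = 7;  u_243 = 37;  u_244 = 79
  u_245 = 5;  u_246 = 55;  u_247 = 83;  u_248 = 29;  u_249 = 65;  u_250 = 82
  u_251 = 33;  u_252 = 93;  u_253 = 56;  u_254 = 62;  u_255 = 17;  u_256 = 20
  u_257 = 63;  u_258 = 44;  u_259 = 65;  u_260 = 68;  u_261 = 53;  u_262 = 92
  u_263 = 25;  u_264 = 67;  u_265 = 34;  u_266 = 69;  u_267 = 26;  u_268 = 40
  u_269 = 76;  u_270 = 52;  u_271 = 14;  u_272 = 31;  u_273 = 17;  u_274 = 11
  u_275 = 57;  u_276 = 30;  u_277 = 95;  u_278 = 49;  u_279 = 85;  u_280 = 96
  u_281 = 8;  u_282 = 56;  u_283 = 75;  u_284 = 83;  u_285 = 49;  u_286 = 17
  u_287 = 64;  u_288 = 87;  u_289 = 47;  u_290 = 57;  u_291 = 83;  u_292 = 75
  u_293 = 63;  u_294 = 34;  u_295 = 7;  u_296 = 76;  u_297 = 34;  u_298 = 61
  u_299 = 32;  u_300 = 15;  u_301 = 19;  u_302 = 31;  u_303 = 33;  u_304 = 22
  u_305 = 48;  u_306 = 15;  u_307 = 1;  u_308 = 20;  u_309 = 18;  u_310 = 56
  u_311 = 60;  u_312 = 43;  u_313 = 2;  u_314 = 59;  u_315 = 66;  u_316 = 17
  u_317 = 69;  u_318 = 38;  u_319 = 0;  u_320 = 12;  u_321 = 71;  u_322 = 46
  u_323 = 28;  u_324 = 71;  u_325 = 66;  u_326 = 25;  u_327 = 35;  u_328 = 19
  u_329 = 96;  u_330 = 16;  u_331 = 29;  u_332 = 11;  u_333 = 53;  u_334 = 79
  u_335 = 79;  u_336 = 37;  u_337 = 81;  u_338 = 57;  u_339 = 38;  u_340 = 53
  u_341 = 86;  u_342 = 40;  u_343 = 55;  u_344 = 28;  u_345 = 79;  u_346 = 21
  u_347 = 80;  u_348 = 45;  u_349 = 31;  u_350 = 74;  u_351 = 90;  u_352 = 27
  u_353 = 85;  u_354 = 77;  u_355 = 95;  u_356 = 0;  u_357 = 3;  u_358 = 39
  u_359 = 73;  u_360 = 60;  u_361 = 43;  u_362 = 49;  u_363 = 75;  u_364 = 78
  u_365 = 80;  u_366 = 54;  u_367 = 32;  u_368 = 44;  u_369 = 59;  u_370 = 75
  u_371 = 45;  u_372 = 68;  u_373 = 0;  u_374 = 22;  u_375 = 76;  u_376 = 64
  u_377 = 78;  u_378 = 92;  u_379 = 65;  u_380 = 33;  u_381 = 79;  u_382 = 56
  u_383 = 62;  u_384 = 72
u_385 = 64·72 + 43·62 + 88·56 + 36·79 + 27·33 = 29
u_386 = 64·29 + 43·72 + 88·62 + 36·56 + 27·79 = 7

7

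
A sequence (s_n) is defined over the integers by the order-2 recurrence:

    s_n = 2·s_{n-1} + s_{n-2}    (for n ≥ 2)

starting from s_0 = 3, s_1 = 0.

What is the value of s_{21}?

s_2 = 2·0 + 1·3 = 3
s_3 = 2·3 + 1·0 = 6
s_4 = 2·6 + 1·3 = 15
s_5 = 2·15 + 1·6 = 36
s_6 = 2·36 + 1·15 = 87
s_7 = 2·87 + 1·36 = 210
s_8 = 2·210 + 1·87 = 507
s_9 = 2·507 + 1·210 = 1224
s_10 = 2·1224 + 1·507 = 2955
s_11 = 2·2955 + 1·1224 = 7134
s_12 = 2·7134 + 1·2955 = 17223
s_13 = 2·17223 + 1·7134 = 41580
s_14 = 2·41580 + 1·17223 = 100383
s_15 = 2·100383 + 1·41580 = 242346
s_16 = 2·242346 + 1·100383 = 585075
s_17 = 2·585075 + 1·242346 = 1412496
s_18 = 2·1412496 + 1·585075 = 3410067
s_19 = 2·3410067 + 1·1412496 = 8232630
s_20 = 2·8232630 + 1·3410067 = 19875327
s_21 = 2·19875327 + 1·8232630 = 47983284

47983284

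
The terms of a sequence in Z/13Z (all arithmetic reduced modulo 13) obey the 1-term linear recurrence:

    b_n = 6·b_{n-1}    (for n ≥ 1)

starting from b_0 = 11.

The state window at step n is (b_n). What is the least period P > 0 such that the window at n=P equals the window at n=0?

12

n=0: window = (11)
n=1: window = (1)
n=2: window = (6)
n=3: window = (10)
n=4: window = (8)
n=5: window = (9)
n=6: window = (2)
n=7: window = (12)
n=8: window = (7)
n=9: window = (3)
n=10: window = (5)
n=11: window = (4)
n=12: window = (11)
window at n=12 equals window at n=0 → period = 12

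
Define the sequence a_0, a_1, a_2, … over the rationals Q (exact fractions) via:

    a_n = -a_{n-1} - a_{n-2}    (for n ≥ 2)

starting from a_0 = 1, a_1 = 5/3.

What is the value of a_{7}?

a_2 = -1·5/3 + -1·1 = -8/3
a_3 = -1·-8/3 + -1·5/3 = 1
a_4 = -1·1 + -1·-8/3 = 5/3
(a_3, a_4) = (1, 5/3) = (a_0, a_1), so the sequence has period 3.
7 ≡ 1 (mod 3), hence a_7 = a_1 = 5/3.

5/3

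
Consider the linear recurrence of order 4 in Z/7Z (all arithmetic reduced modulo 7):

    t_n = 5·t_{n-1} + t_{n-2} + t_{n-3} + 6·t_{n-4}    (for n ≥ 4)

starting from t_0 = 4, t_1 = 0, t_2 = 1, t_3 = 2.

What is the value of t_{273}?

t_4 = 5·2 + 1·1 + 1·0 + 6·4 = 0
t_5 = 5·0 + 1·2 + 1·1 + 6·0 = 3
t_6 = 5·3 + 1·0 + 1·2 + 6·1 = 2
t_7 = 5·2 + 1·3 + 1·0 + 6·2 = 4
t_8 = 5·4 + 1·2 + 1·3 + 6·0 = 4
t_9 = 5·4 + 1·4 + 1·2 + 6·3 = 2
t_10 = 5·2 + 1·4 + 1·4 + 6·2 = 2
t_11 = 5·2 + 1·2 + 1·4 + 6·4 = 5
t_12 = 5·5 + 1·2 + 1·2 + 6·4 = 4
t_13 = 5·4 + 1·5 + 1·2 + 6·2 = 4
t_14 = 5·4 + 1·4 + 1·5 + 6·2 = 6
t_15 = 5·6 + 1·4 + 1·4 + 6·5 = 5
t_16 = 5·5 + 1·6 + 1·4 + 6·4 = 3
t_17 = 5·3 + 1·5 + 1·6 + 6·4 = 1
t_18 = 5·1 + 1·3 + 1·5 + 6·6 = 0
t_19 = 5·0 + 1·1 + 1·3 + 6·5 = 6
t_20 = 5·6 + 1·0 + 1·1 + 6·3 = 0
t_21 = 5·0 + 1·6 + 1·0 + 6·1 = 5
t_22 = 5·5 + 1·0 + 1·6 + 6·0 = 3
t_23 = 5·3 + 1·5 + 1·0 + 6·6 = 0
t_24 = 5·0 + 1·3 + 1·5 + 6·0 = 1
t_25 = 5·1 + 1·0 + 1·3 + 6·5 = 3
t_26 = 5·3 + 1·1 + 1·0 + 6·3 = 6
t_27 = 5·6 + 1·3 + 1·1 + 6·0 = 6
t_28 = 5·6 + 1·6 + 1·3 + 6·1 = 3
t_29 = 5·3 + 1·6 + 1·6 + 6·3 = 3
t_30 = 5·3 + 1·3 + 1·6 + 6·6 = 4
t_31 = 5·4 + 1·3 + 1·3 + 6·6 = 6
t_32 = 5·6 + 1·4 + 1·3 + 6·3 = 6
t_33 = 5·6 + 1·6 + 1·4 + 6·3 = 2
t_34 = 5·2 + 1·6 + 1·6 + 6·4 = 4
t_35 = 5·4 + 1·2 + 1·6 + 6·6 = 1
t_36 = 5·1 + 1·4 + 1·2 + 6·6 = 5
t_37 = 5·5 + 1·1 + 1·4 + 6·2 = 0
t_38 = 5·0 + 1·5 + 1·1 + 6·4 = 2
t_39 = 5·2 + 1·0 + 1·5 + 6·1 = 0
t_40 = 5·0 + 1·2 + 1·0 + 6·5 = 4
t_41 = 5·4 + 1·0 + 1·2 + 6·0 = 1
t_42 = 5·1 + 1·4 + 1·0 + 6·2 = 0
t_43 = 5·0 + 1·1 + 1·4 + 6·0 = 5
t_44 = 5·5 + 1·0 + 1·1 + 6·4 = 1
t_45 = 5·1 + 1·5 + 1·0 + 6·1 = 2
t_46 = 5·2 + 1·1 + 1·5 + 6·0 = 2
t_47 = 5·2 + 1·2 + 1·1 + 6·5 = 1
t_48 = 5·1 + 1·2 + 1·2 + 6·1 = 1
t_49 = 5·1 + 1·1 + 1·2 + 6·2 = 6
t_50 = 5·6 + 1·1 + 1·1 + 6·2 = 2
t_51 = 5·2 + 1·6 + 1·1 + 6·1 = 2
t_52 = 5·2 + 1·2 + 1·6 + 6·1 = 3
t_53 = 5·3 + 1·2 + 1·2 + 6·6 = 6
t_54 = 5·6 + 1·3 + 1·2 + 6·2 = 5
t_55 = 5·5 + 1·6 + 1·3 + 6·2 = 4
t_56 = 5·4 + 1·5 + 1·6 + 6·3 = 0
t_57 = 5·0 + 1·4 + 1·5 + 6·6 = 3
t_58 = 5·3 + 1·0 + 1·4 + 6·5 = 0
t_59 = 5·0 + 1·3 + 1·0 + 6·4 = 6
t_60 = 5·6 + 1·0 + 1·3 + 6·0 = 5
t_61 = 5·5 + 1·6 + 1·0 + 6·3 = 0
t_62 = 5·0 + 1·5 + 1·6 + 6·0 = 4
t_63 = 5·4 + 1·0 + 1·5 + 6·6 = 5
t_64 = 5·5 + 1·4 + 1·0 + 6·5 = 3
t_65 = 5·3 + 1·5 + 1·4 + 6·0 = 3
t_66 = 5·3 + 1·3 + 1·5 + 6·4 = 5
t_67 = 5·5 + 1·3 + 1·3 + 6·5 = 5
t_68 = 5·5 + 1·5 + 1·3 + 6·3 = 2
t_69 = 5·2 + 1·5 + 1·5 + 6·3 = 3
t_70 = 5·3 + 1·2 + 1·5 + 6·5 = 3
t_71 = 5·3 + 1·3 + 1·2 + 6·5 = 1
t_72 = 5·1 + 1·3 + 1·3 + 6·2 = 2
t_73 = 5·2 + 1·1 + 1·3 + 6·3 = 4
t_74 = 5·4 + 1·2 + 1·1 + 6·3 = 6
t_75 = 5·6 + 1·4 + 1·2 + 6·1 = 0
t_76 = 5·0 + 1·6 + 1·4 + 6·2 = 1
t_77 = 5·1 + 1·0 + 1·6 + 6·4 = 0
t_78 = 5·0 + 1·1 + 1·0 + 6·6 = 2
t_79 = 5·2 + 1·0 + 1·1 + 6·0 = 4
t_80 = 5·4 + 1·2 + 1·0 + 6·1 = 0
t_81 = 5·0 + 1·4 + 1·2 + 6·0 = 6
t_82 = 5·6 + 1·0 + 1·4 + 6·2 = 4
t_83 = 5·4 + 1·6 + 1·0 + 6·4 = 1
t_84 = 5·1 + 1·4 + 1·6 + 6·0 = 1
t_85 = 5·1 + 1·1 + 1·4 + 6·6 = 4
t_86 = 5·4 + 1·1 + 1·1 + 6·4 = 4
t_87 = 5·4 + 1·4 + 1·1 + 6·1 = 3
t_88 = 5·3 + 1·4 + 1·4 + 6·1 = 1
t_89 = 5·1 + 1·3 + 1·4 + 6·4 = 1
t_90 = 5·1 + 1·1 + 1·3 + 6·4 = 5
t_91 = 5·5 + 1·1 + 1·1 + 6·3 = 3
t_92 = 5·3 + 1·5 + 1·1 + 6·1 = 6
t_93 = 5·6 + 1·3 + 1·5 + 6·1 = 2
t_94 = 5·2 + 1·6 + 1·3 + 6·5 = 0
t_95 = 5·0 + 1·2 + 1·6 + 6·3 = 5
t_96 = 5·5 + 1·0 + 1·2 + 6·6 = 0
t_97 = 5·0 + 1·5 + 1·0 + 6·2 = 3
t_98 = 5·3 + 1·0 + 1·5 + 6·0 = 6
t_99 = 5·6 + 1·3 + 1·0 + 6·5 = 0
t_100 = 5·0 + 1·6 + 1·3 + 6·0 = 2
t_101 = 5·2 + 1·0 + 1·6 + 6·3 = 6
t_102 = 5·6 + 1·2 + 1·0 + 6·6 = 5
t_103 = 5·5 + 1·6 + 1·2 + 6·0 = 5
t_104 = 5·5 + 1·5 + 1·6 + 6·2 = 6
t_105 = 5·6 + 1·5 + 1·5 + 6·6 = 6
t_106 = 5·6 + 1·6 + 1·5 + 6·5 = 1
t_107 = 5·1 + 1·6 + 1·6 + 6·5 = 5
t_108 = 5·5 + 1·1 + 1·6 + 6·6 = 5
t_109 = 5·5 + 1·5 + 1·1 + 6·6 = 4
t_110 = 5·4 + 1·5 + 1·5 + 6·1 = 1
t_111 = 5·1 + 1·4 + 1·5 + 6·5 = 2
t_112 = 5·2 + 1·1 + 1·4 + 6·5 = 3
t_113 = 5·3 + 1·2 + 1·1 + 6·4 = 0
t_114 = 5·0 + 1·3 + 1·2 + 6·1 = 4
t_115 = 5·4 + 1·0 + 1·3 + 6·2 = 0
t_116 = 5·0 + 1·4 + 1·0 + 6·3 = 1
t_117 = 5·1 + 1·0 + 1·4 + 6·0 = 2
(t_114, t_115, t_116, t_117) = (4, 0, 1, 2) = (t_0, t_1, t_2, t_3), so the sequence has period 114.
273 ≡ 45 (mod 114), hence t_273 = t_45 = 2.

2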